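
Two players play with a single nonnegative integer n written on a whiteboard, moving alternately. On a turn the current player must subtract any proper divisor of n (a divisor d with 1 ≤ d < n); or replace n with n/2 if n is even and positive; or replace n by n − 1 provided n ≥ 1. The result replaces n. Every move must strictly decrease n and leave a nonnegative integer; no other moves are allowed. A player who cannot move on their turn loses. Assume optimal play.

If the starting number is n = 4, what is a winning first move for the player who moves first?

Positions with no move are L. A position that does have a move is losing for the player to move precisely when every available move leads to a winning position for the opponent. Fill in the labels:
n=0: no move → L
n=1: W (go to 0, an L position)
n=2: L (sole option 1(W) is W)
n=3: W (go to 2, an L position)
n=4: W (go to 2, an L position)
From 4, the L positions reachable in one move are: 2.

Move to 2.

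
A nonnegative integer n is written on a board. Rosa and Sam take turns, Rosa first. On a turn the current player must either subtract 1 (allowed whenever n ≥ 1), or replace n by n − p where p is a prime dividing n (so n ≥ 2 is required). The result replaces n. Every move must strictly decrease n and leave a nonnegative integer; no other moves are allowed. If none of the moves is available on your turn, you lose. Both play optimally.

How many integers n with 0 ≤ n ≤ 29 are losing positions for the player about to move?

8

Positions with no move are L. A position that does have a move is losing for the player to move precisely when every available move leads to a winning position for the opponent. Fill in the labels:
n=0: no move → L
n=1: can move to 0, which is L ⇒ W
n=2: can move to 0, which is L ⇒ W
n=3: can move to 0, which is L ⇒ W
n=4: moves to 2(W), 3(W); every one is W ⇒ L
n=5: can move to 0, which is L ⇒ W
n=6: can move to 4, which is L ⇒ W
n=7: can move to 0, which is L ⇒ W
n=8: moves to 6(W), 7(W); every one is W ⇒ L
n=9: can move to 8, which is L ⇒ W
n=10: can move to 8, which is L ⇒ W
n=11: can move to 0, which is L ⇒ W
n=12: moves to 9(W), 10(W), 11(W); every one is W ⇒ L
n=13: can move to 0, which is L ⇒ W
n=14: can move to 12, which is L ⇒ W
n=15: can move to 12, which is L ⇒ W
n=16: moves to 14(W), 15(W); every one is W ⇒ L
n=17: can move to 0, which is L ⇒ W
n=18: can move to 16, which is L ⇒ W
n=19: can move to 0, which is L ⇒ W
n=20: moves to 15(W), 18(W), 19(W); every one is W ⇒ L
n=21: can move to 20, which is L ⇒ W
n=22: can move to 20, which is L ⇒ W
n=23: can move to 0, which is L ⇒ W
n=24: moves to 21(W), 22(W), 23(W); every one is W ⇒ L
n=25: can move to 20, which is L ⇒ W
n=26: can move to 24, which is L ⇒ W
n=27: can move to 24, which is L ⇒ W
n=28: moves to 21(W), 26(W), 27(W); every one is W ⇒ L
n=29: can move to 0, which is L ⇒ W
L entries with 0 ≤ n ≤ 29: n = 0, 4, 8, 12, 16, 20, 24, 28; that makes 8.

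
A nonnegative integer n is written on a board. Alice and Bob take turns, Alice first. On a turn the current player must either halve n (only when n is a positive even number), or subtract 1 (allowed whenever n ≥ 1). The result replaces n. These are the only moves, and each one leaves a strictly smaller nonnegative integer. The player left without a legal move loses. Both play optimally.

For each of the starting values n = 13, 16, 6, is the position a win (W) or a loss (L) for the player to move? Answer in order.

13: L, 16: W, 6: W

Use the standard recursion: the mover loses at a terminal position; elsewhere, the mover wins exactly when some move hands the opponent an L position.
n=0: no move → L
n=1: →0(L), so W
n=2: →1(W) only, which is W, so L
n=3: →2(L), so W
n=4: →2(L), so W
n=5: →4(W) only, which is W, so L
n=6: →5(L), so W
n=7: →6(W) only, which is W, so L
n=8: →7(L), so W
n=9: →8(W) only, which is W, so L
n=10: →5(L), so W
n=11: →10(W) only, which is W, so L
n=12: →11(L), so W
n=13: →12(W) only, which is W, so L
n=14: →7(L), so W
n=15: →14(W) only, which is W, so L
n=16: →15(L), so W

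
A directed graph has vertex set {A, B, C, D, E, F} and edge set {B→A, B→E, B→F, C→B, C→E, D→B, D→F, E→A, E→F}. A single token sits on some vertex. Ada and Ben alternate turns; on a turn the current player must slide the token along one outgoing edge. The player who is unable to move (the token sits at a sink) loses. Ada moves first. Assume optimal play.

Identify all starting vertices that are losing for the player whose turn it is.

A, C, F

Classify positions by backward induction: terminal positions (no move available) are L. From any other position, the mover wins iff some move reaches an L.
Every edge goes from a vertex to one that appears earlier in the order F, A, E, B, D, C, so processing vertices in that order labels each vertex after all of its successors.
F: no outgoing edge → L
A: no outgoing edge → L
E: W (go to A, an L position)
B: W (go to A, an L position)
D: W (go to F, an L position)
C: L (options B(W), E(W) are all W)
The losing starting vertices are exactly the entries labelled L in this table (3 of them).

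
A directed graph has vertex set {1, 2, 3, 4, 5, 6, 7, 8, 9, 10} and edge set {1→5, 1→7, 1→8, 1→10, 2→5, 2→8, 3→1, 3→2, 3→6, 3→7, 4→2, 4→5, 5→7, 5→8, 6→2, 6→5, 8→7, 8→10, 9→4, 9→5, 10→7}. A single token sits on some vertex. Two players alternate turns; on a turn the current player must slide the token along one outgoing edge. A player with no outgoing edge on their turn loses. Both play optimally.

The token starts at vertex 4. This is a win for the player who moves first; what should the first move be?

Move to 2.

Build the W/L table. Terminal = L. A non-terminal position is W if it has a move to some L; otherwise it is L.
Every edge goes from a vertex to one that appears earlier in the order 7, 10, 8, 5, 1, 2, 6, 4, 9, 3, so processing vertices in that order labels each vertex after all of its successors.
7: no outgoing edge → L
10: can move to 7, which is L ⇒ W
8: can move to 7, which is L ⇒ W
5: can move to 7, which is L ⇒ W
1: can move to 7, which is L ⇒ W
2: moves to 5(W), 8(W); every one is W ⇒ L
6: can move to 2, which is L ⇒ W
4: can move to 2, which is L ⇒ W
9: moves to 4(W), 5(W); every one is W ⇒ L
3: can move to 2, which is L ⇒ W
From 4, the L positions reachable in one move are: 2.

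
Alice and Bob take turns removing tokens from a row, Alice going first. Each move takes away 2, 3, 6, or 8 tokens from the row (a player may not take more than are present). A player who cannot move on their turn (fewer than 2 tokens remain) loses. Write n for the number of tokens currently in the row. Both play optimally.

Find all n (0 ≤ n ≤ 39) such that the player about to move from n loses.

Work bottom-up. With no move the player to move loses. Otherwise the position is W if at least one move leads to an L position for the opponent, and L if every move leads to a W.
n=0: no move → L
n=1: no move → L
n=2: can move to 0, which is L ⇒ W
n=3: can move to 1, which is L ⇒ W
n=4: can move to 1, which is L ⇒ W
n=5: moves to 3(W), 2(W); every one is W ⇒ L
n=6: can move to 0, which is L ⇒ W
n=7: can move to 5, which is L ⇒ W
n=8: can move to 5, which is L ⇒ W
n=9: can move to 1, which is L ⇒ W
n=10: moves to 8(W), 7(W), 4(W), 2(W); every one is W ⇒ L
n=11: can move to 5, which is L ⇒ W
n=12: can move to 10, which is L ⇒ W
n=13: can move to 10, which is L ⇒ W
n=14: moves to 12(W), 11(W), 8(W), 6(W); every one is W ⇒ L
n=15: moves to 13(W), 12(W), 9(W), 7(W); every one is W ⇒ L
n=16: can move to 14, which is L ⇒ W
n=17: can move to 15, which is L ⇒ W
n=18: can move to 15, which is L ⇒ W
n=19: moves to 17(W), 16(W), 13(W), 11(W); every one is W ⇒ L
n=20: can move to 14, which is L ⇒ W
n=21: can move to 19, which is L ⇒ W
n=22: can move to 19, which is L ⇒ W
n=23: can move to 15, which is L ⇒ W
n=24: moves to 22(W), 21(W), 18(W), 16(W); every one is W ⇒ L
n=25: can move to 19, which is L ⇒ W
n=26: can move to 24, which is L ⇒ W
n=27: can move to 24, which is L ⇒ W
n=28: moves to 26(W), 25(W), 22(W), 20(W); every one is W ⇒ L
n=29: moves to 27(W), 26(W), 23(W), 21(W); every one is W ⇒ L
n=30: can move to 28, which is L ⇒ W
n=31: can move to 29, which is L ⇒ W
n=32: can move to 29, which is L ⇒ W
n=33: moves to 31(W), 30(W), 27(W), 25(W); every one is W ⇒ L
n=34: can move to 28, which is L ⇒ W
n=35: can move to 33, which is L ⇒ W
n=36: can move to 33, which is L ⇒ W
n=37: can move to 29, which is L ⇒ W
n=38: moves to 36(W), 35(W), 32(W), 30(W); every one is W ⇒ L
n=39: can move to 33, which is L ⇒ W
The losing starting values of n are exactly the entries labelled L in this table (12 of them).

0, 1, 5, 10, 14, 15, 19, 24, 28, 29, 33, 38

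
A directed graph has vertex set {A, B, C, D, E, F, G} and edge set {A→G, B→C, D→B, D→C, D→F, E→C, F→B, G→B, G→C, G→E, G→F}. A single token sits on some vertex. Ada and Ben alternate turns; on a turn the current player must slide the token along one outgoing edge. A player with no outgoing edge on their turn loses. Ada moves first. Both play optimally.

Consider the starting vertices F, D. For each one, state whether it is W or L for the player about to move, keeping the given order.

Compute win/loss labels from the base case upward. A position with no move is L. Any other position is W if it can reach an L in one move, else L.
Every edge goes from a vertex to one that appears earlier in the order C, E, B, F, G, D, A, so processing vertices in that order labels each vertex after all of its successors.
C: no outgoing edge → L
E: →C(L), so W
B: →C(L), so W
F: →B(W) only, which is W, so L
G: →F(L), so W
D: →F(L), so W
A: →G(W) only, which is W, so L

F: L, D: W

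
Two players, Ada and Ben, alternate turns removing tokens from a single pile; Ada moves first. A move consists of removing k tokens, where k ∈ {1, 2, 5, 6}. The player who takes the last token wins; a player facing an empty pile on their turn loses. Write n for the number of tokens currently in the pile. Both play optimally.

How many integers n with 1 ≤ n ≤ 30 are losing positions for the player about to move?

Compute win/loss labels from the base case upward. A position with no move is L. Any other position is W if it can reach an L in one move, else L.
n=0: no move → L
n=1: →0(L), so W
n=2: →0(L), so W
n=3: →2(W), 1(W) — all W, so L
n=4: →3(L), so W
n=5: →3(L), so W
n=6: →0(L), so W
n=7: →6(W), 5(W), 2(W), 1(W) — all W, so L
n=8: →7(L), so W
n=9: →7(L), so W
n=10: →9(W), 8(W), 5(W), 4(W) — all W, so L
n=11: →10(L), so W
n=12: →10(L), so W
n=13: →7(L), so W
n=14: →13(W), 12(W), 9(W), 8(W) — all W, so L
n=15: →14(L), so W
n=16: →14(L), so W
n=17: →16(W), 15(W), 12(W), 11(W) — all W, so L
n=18: →17(L), so W
n=19: →17(L), so W
n=20: →14(L), so W
n=21: →20(W), 19(W), 16(W), 15(W) — all W, so L
n=22: →21(L), so W
n=23: →21(L), so W
n=24: →23(W), 22(W), 19(W), 18(W) — all W, so L
n=25: →24(L), so W
n=26: →24(L), so W
n=27: →21(L), so W
n=28: →27(W), 26(W), 23(W), 22(W) — all W, so L
n=29: →28(L), so W
n=30: →28(L), so W
L entries with 1 ≤ n ≤ 30 (n=0 is outside the asked range and is not counted): n = 3, 7, 10, 14, 17, 21, 24, 28; that makes 8.

8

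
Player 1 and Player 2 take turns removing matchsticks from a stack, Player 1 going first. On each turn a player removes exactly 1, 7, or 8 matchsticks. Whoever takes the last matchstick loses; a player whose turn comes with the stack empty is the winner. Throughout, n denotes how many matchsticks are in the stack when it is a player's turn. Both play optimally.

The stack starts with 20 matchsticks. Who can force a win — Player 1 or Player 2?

Compute win/loss labels from the base case upward. A position with no move is W. Any other position is W if it can reach an L in one move, else L.
n=0: no move; the opponent has just taken the last matchstick and therefore loses → W
n=1: the only move is to 0(W), a W ⇒ L
n=2: can move to 1, which is L ⇒ W
n=3: the only move is to 2(W), a W ⇒ L
n=4: can move to 3, which is L ⇒ W
n=5: the only move is to 4(W), a W ⇒ L
n=6: can move to 5, which is L ⇒ W
n=7: moves to 6(W), 0(W); every one is W ⇒ L
n=8: can move to 7, which is L ⇒ W
n=9: can move to 1, which is L ⇒ W
n=10: can move to 3, which is L ⇒ W
n=11: can move to 3, which is L ⇒ W
n=12: can move to 5, which is L ⇒ W
n=13: can move to 5, which is L ⇒ W
n=14: can move to 7, which is L ⇒ W
n=15: can move to 7, which is L ⇒ W
n=16: moves to 15(W), 9(W), 8(W); every one is W ⇒ L
n=17: can move to 16, which is L ⇒ W
n=18: moves to 17(W), 11(W), 10(W); every one is W ⇒ L
n=19: can move to 18, which is L ⇒ W
n=20: moves to 19(W), 13(W), 12(W); every one is W ⇒ L
The starting position 20 is L: whatever Player 1 does, the opponent receives a W position.

Player 2 wins.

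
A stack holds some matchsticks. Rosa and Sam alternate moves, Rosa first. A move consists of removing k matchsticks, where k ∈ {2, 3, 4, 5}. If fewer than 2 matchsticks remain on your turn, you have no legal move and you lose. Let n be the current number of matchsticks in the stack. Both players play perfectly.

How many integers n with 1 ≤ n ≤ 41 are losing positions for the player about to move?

Positions with no move are L. A position that does have a move is losing for the player to move precisely when every available move leads to a winning position for the opponent. Fill in the labels:
n=0: no move → L
n=1: no move → L
n=2: can move to 0, which is L ⇒ W
n=3: can move to 1, which is L ⇒ W
n=4: can move to 1, which is L ⇒ W
n=5: can move to 1, which is L ⇒ W
n=6: can move to 1, which is L ⇒ W
n=7: moves to 5(W), 4(W), 3(W), 2(W); every one is W ⇒ L
n=8: moves to 6(W), 5(W), 4(W), 3(W); every one is W ⇒ L
n=9: can move to 7, which is L ⇒ W
n=10: can move to 8, which is L ⇒ W
n=11: can move to 8, which is L ⇒ W
n=12: can move to 8, which is L ⇒ W
n=13: can move to 8, which is L ⇒ W
n=14: moves to 12(W), 11(W), 10(W), 9(W); every one is W ⇒ L
n=15: moves to 13(W), 12(W), 11(W), 10(W); every one is W ⇒ L
n=16: can move to 14, which is L ⇒ W
n=17: can move to 15, which is L ⇒ W
n=18: can move to 15, which is L ⇒ W
n=19: can move to 15, which is L ⇒ W
n=20: can move to 15, which is L ⇒ W
n=21: moves to 19(W), 18(W), 17(W), 16(W); every one is W ⇒ L
n=22: moves to 20(W), 19(W), 18(W), 17(W); every one is W ⇒ L
n=23: can move to 21, which is L ⇒ W
n=24: can move to 22, which is L ⇒ W
n=25: can move to 22, which is L ⇒ W
n=26: can move to 22, which is L ⇒ W
n=27: can move to 22, which is L ⇒ W
n=28: moves to 26(W), 25(W), 24(W), 23(W); every one is W ⇒ L
n=29: moves to 27(W), 26(W), 25(W), 24(W); every one is W ⇒ L
n=30: can move to 28, which is L ⇒ W
n=31: can move to 29, which is L ⇒ W
n=32: can move to 29, which is L ⇒ W
n=33: can move to 29, which is L ⇒ W
n=34: can move to 29, which is L ⇒ W
n=35: moves to 33(W), 32(W), 31(W), 30(W); every one is W ⇒ L
n=36: moves to 34(W), 33(W), 32(W), 31(W); every one is W ⇒ L
n=37: can move to 35, which is L ⇒ W
n=38: can move to 36, which is L ⇒ W
n=39: can move to 36, which is L ⇒ W
n=40: can move to 36, which is L ⇒ W
n=41: can move to 36, which is L ⇒ W
L entries with 1 ≤ n ≤ 41 (n=0 is outside the asked range and is not counted): n = 1, 7, 8, 14, 15, 21, 22, 28, 29, 35, 36; that makes 11.

11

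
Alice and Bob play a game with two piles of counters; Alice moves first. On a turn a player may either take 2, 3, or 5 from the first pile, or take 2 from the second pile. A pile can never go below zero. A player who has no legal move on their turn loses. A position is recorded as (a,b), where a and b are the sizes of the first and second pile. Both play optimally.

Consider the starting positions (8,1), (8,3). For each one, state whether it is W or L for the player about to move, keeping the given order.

Classify positions by backward induction: terminal positions (no move available) are L. From any other position, the mover wins iff some move reaches an L.
No move ever increases a pile, so every position that can arise here has a ≤ 8 and b ≤ 3; it is enough to label the cells with 0 ≤ a ≤ 8 and 0 ≤ b ≤ 3.
Every move lowers a or b (never raises either), so fill the grid row by row in increasing a, and left to right within a row: each cell's successors are then already labelled.
      b=0  b=1  b=2  b=3
a=0:    L    L    W    W
a=1:    L    L    W    W
a=2:    W    W    L    L
a=3:    W    W    L    L
a=4:    W    W    W    W
a=5:    W    W    W    W
a=6:    W    W    W    W
a=7:    L    L    W    W
a=8:    L    L    W    W
Cells with no legal move (terminal, hence L): (0,0), (0,1), (1,0), (1,1).
The remaining L cells, each justified by listing all of its moves:
(2,2): L (options (0,2)(W), (2,0)(W) are all W)
(2,3): L (options (0,3)(W), (2,1)(W) are all W)
(3,2): L (options (1,2)(W), (0,2)(W), (3,0)(W) are all W)
(3,3): L (options (1,3)(W), (0,3)(W), (3,1)(W) are all W)
(7,0): L (options (5,0)(W), (4,0)(W), (2,0)(W) are all W)
(7,1): L (options (5,1)(W), (4,1)(W), (2,1)(W) are all W)
(8,0): L (options (6,0)(W), (5,0)(W), (3,0)(W) are all W)
(8,1): L (options (6,1)(W), (5,1)(W), (3,1)(W) are all W)
Every other cell has at least one move into one of the L cells above, so it is W.
(8,1): one of the L cells justified above, so L
(8,3): the move to (3,3) reaches an L cell, so W

(8,1): L, (8,3): W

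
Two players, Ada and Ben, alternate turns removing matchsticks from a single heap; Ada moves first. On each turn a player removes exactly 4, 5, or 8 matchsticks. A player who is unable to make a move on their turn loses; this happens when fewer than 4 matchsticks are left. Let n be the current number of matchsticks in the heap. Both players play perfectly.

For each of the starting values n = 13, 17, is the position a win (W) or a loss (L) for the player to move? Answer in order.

13: L, 17: W

Build the W/L table. Terminal = L. A non-terminal position is W if it has a move to some L; otherwise it is L.
n=0: no move → L
n=1: no move → L
n=2: no move → L
n=3: no move → L
n=4: W (go to 0, an L position)
n=5: W (go to 1, an L position)
n=6: W (go to 2, an L position)
n=7: W (go to 3, an L position)
n=8: W (go to 3, an L position)
n=9: W (go to 1, an L position)
n=10: W (go to 2, an L position)
n=11: W (go to 3, an L position)
n=12: L (options 8(W), 7(W), 4(W) are all W)
n=13: L (options 9(W), 8(W), 5(W) are all W)
n=14: L (options 10(W), 9(W), 6(W) are all W)
n=15: L (options 11(W), 10(W), 7(W) are all W)
n=16: W (go to 12, an L position)
n=17: W (go to 13, an L position)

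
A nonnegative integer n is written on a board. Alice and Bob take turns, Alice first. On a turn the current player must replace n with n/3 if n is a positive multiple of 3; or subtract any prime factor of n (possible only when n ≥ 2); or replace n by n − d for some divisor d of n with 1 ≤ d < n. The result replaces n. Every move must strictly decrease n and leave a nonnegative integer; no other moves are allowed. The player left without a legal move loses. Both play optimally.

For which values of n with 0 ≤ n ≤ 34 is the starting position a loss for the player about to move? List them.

0, 1, 4, 9, 14, 20, 26, 32

Build the W/L table. Terminal = L. A non-terminal position is W if it has a move to some L; otherwise it is L.
n=0: no move → L
n=1: no move → L
n=2: →0(L), so W
n=3: →0(L), so W
n=4: →2(W), 3(W) — all W, so L
n=5: →0(L), so W
n=6: →4(L), so W
n=7: →0(L), so W
n=8: →4(L), so W
n=9: →3(W), 6(W), 8(W) — all W, so L
n=10: →9(L), so W
n=11: →0(L), so W
n=12: →4(L), so W
n=13: →0(L), so W
n=14: →7(W), 12(W), 13(W) — all W, so L
n=15: →14(L), so W
n=16: →14(L), so W
n=17: →0(L), so W
n=18: →9(L), so W
n=19: →0(L), so W
n=20: →10(W), 15(W), 16(W), 18(W), 19(W) — all W, so L
n=21: →14(L), so W
n=22: →20(L), so W
n=23: →0(L), so W
n=24: →20(L), so W
n=25: →20(L), so W
n=26: →13(W), 24(W), 25(W) — all W, so L
n=27: →9(L), so W
n=28: →14(L), so W
n=29: →0(L), so W
n=30: →20(L), so W
n=31: →0(L), so W
n=32: →16(W), 24(W), 28(W), 30(W), 31(W) — all W, so L
n=33: →32(L), so W
n=34: →32(L), so W
Reading off the rows marked L gives the requested list; there are 8 such values of n.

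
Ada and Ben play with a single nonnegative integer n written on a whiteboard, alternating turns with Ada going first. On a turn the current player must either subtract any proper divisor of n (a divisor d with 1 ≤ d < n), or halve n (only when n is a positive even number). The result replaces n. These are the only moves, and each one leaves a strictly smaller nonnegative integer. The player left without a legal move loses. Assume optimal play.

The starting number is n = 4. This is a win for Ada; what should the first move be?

Move to 3.

Work bottom-up. With no move the player to move loses. Otherwise the position is W if at least one move leads to an L position for the opponent, and L if every move leads to a W.
n=0: no move → L
n=1: no move → L
n=2: W (go to 1, an L position)
n=3: L (sole option 2(W) is W)
n=4: W (go to 3, an L position)
From 4, the L positions reachable in one move are: 3.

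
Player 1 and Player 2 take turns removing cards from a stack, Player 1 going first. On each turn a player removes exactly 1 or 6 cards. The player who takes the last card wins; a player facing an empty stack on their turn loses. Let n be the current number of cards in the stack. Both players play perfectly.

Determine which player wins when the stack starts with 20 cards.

Player 1 wins.

Positions with no move are L. A position that does have a move is losing for the player to move precisely when every available move leads to a winning position for the opponent. Fill in the labels:
n=0: no move → L
n=1: W (go to 0, an L position)
n=2: L (sole option 1(W) is W)
n=3: W (go to 2, an L position)
n=4: L (sole option 3(W) is W)
n=5: W (go to 4, an L position)
n=6: W (go to 0, an L position)
n=7: L (options 6(W), 1(W) are all W)
n=8: W (go to 7, an L position)
n=9: L (options 8(W), 3(W) are all W)
n=10: W (go to 9, an L position)
n=11: L (options 10(W), 5(W) are all W)
n=12: W (go to 11, an L position)
n=13: W (go to 7, an L position)
n=14: L (options 13(W), 8(W) are all W)
n=15: W (go to 14, an L position)
n=16: L (options 15(W), 10(W) are all W)
n=17: W (go to 16, an L position)
n=18: L (options 17(W), 12(W) are all W)
n=19: W (go to 18, an L position)
n=20: W (go to 14, an L position)
The starting position 20 is W: Player 1 should remove 6, leaving 14, handing over an L position.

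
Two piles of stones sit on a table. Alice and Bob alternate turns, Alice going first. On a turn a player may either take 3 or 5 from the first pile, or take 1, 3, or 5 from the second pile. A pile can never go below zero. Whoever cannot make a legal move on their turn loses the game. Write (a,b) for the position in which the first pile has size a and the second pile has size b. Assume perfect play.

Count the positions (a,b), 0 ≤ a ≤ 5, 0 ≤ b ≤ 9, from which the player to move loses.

Work bottom-up. With no move the player to move loses. Otherwise the position is W if at least one move leads to an L position for the opponent, and L if every move leads to a W.
Every move lowers a or b (never raises either), so fill the grid row by row in increasing a, and left to right within a row: each cell's successors are then already labelled.
      b=0  b=1  b=2  b=3  b=4  b=5  b=6  b=7  b=8  b=9
a=0:    L    W    L    W    L    W    L    W    L    W
a=1:    L    W    L    W    L    W    L    W    L    W
a=2:    L    W    L    W    L    W    L    W    L    W
a=3:    W    L    W    L    W    L    W    L    W    L
a=4:    W    L    W    L    W    L    W    L    W    L
a=5:    W    L    W    L    W    L    W    L    W    L
Cells with no legal move (terminal, hence L): (0,0), (1,0), (2,0).
The remaining L cells, each justified by listing all of its moves:
(0,2): only reaches (0,1)(W), which is W → L
(0,4): only reaches (0,3)(W), (0,1)(W), all W → L
(0,6): only reaches (0,5)(W), (0,3)(W), (0,1)(W), all W → L
(0,8): only reaches (0,7)(W), (0,5)(W), (0,3)(W), all W → L
(1,2): only reaches (1,1)(W), which is W → L
(1,4): only reaches (1,3)(W), (1,1)(W), all W → L
(1,6): only reaches (1,5)(W), (1,3)(W), (1,1)(W), all W → L
(1,8): only reaches (1,7)(W), (1,5)(W), (1,3)(W), all W → L
(2,2): only reaches (2,1)(W), which is W → L
(2,4): only reaches (2,3)(W), (2,1)(W), all W → L
(2,6): only reaches (2,5)(W), (2,3)(W), (2,1)(W), all W → L
(2,8): only reaches (2,7)(W), (2,5)(W), (2,3)(W), all W → L
(3,1): only reaches (0,1)(W), (3,0)(W), all W → L
(3,3): only reaches (0,3)(W), (3,2)(W), (3,0)(W), all W → L
(3,5): only reaches (0,5)(W), (3,4)(W), (3,2)(W), (3,0)(W), all W → L
(3,7): only reaches (0,7)(W), (3,6)(W), (3,4)(W), (3,2)(W), all W → L
(3,9): only reaches (0,9)(W), (3,8)(W), (3,6)(W), (3,4)(W), all W → L
(4,1): only reaches (1,1)(W), (4,0)(W), all W → L
(4,3): only reaches (1,3)(W), (4,2)(W), (4,0)(W), all W → L
(4,5): only reaches (1,5)(W), (4,4)(W), (4,2)(W), (4,0)(W), all W → L
(4,7): only reaches (1,7)(W), (4,6)(W), (4,4)(W), (4,2)(W), all W → L
(4,9): only reaches (1,9)(W), (4,8)(W), (4,6)(W), (4,4)(W), all W → L
(5,1): only reaches (2,1)(W), (0,1)(W), (5,0)(W), all W → L
(5,3): only reaches (2,3)(W), (0,3)(W), (5,2)(W), (5,0)(W), all W → L
(5,5): only reaches (2,5)(W), (0,5)(W), (5,4)(W), (5,2)(W), (5,0)(W), all W → L
(5,7): only reaches (2,7)(W), (0,7)(W), (5,6)(W), (5,4)(W), (5,2)(W), all W → L
(5,9): only reaches (2,9)(W), (0,9)(W), (5,8)(W), (5,6)(W), (5,4)(W), all W → L
Every other cell has at least one move into one of the L cells above, so it is W.
L cells per row: a=0: 5, a=1: 5, a=2: 5, a=3: 5, a=4: 5, a=5: 5; total 30.

30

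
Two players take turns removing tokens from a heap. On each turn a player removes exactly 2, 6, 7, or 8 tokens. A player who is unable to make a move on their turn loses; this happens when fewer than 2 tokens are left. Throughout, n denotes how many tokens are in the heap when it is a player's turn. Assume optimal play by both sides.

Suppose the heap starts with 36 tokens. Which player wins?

The first player wins.

Positions with no move are L. A position that does have a move is losing for the player to move precisely when every available move leads to a winning position for the opponent. Fill in the labels:
n=0: no move → L
n=1: no move → L
n=2: reaches L-position 0 → W
n=3: reaches L-position 1 → W
n=4: only reaches 2(W), which is W → L
n=5: only reaches 3(W), which is W → L
n=6: reaches L-position 4 → W
n=7: reaches L-position 5 → W
n=8: reaches L-position 1 → W
n=9: reaches L-position 1 → W
n=10: reaches L-position 4 → W
n=11: reaches L-position 5 → W
n=12: reaches L-position 5 → W
n=13: reaches L-position 5 → W
n=14: only reaches 12(W), 8(W), 7(W), 6(W), all W → L
n=15: only reaches 13(W), 9(W), 8(W), 7(W), all W → L
n=16: reaches L-position 14 → W
n=17: reaches L-position 15 → W
n=18: only reaches 16(W), 12(W), 11(W), 10(W), all W → L
n=19: only reaches 17(W), 13(W), 12(W), 11(W), all W → L
n=20: reaches L-position 18 → W
n=21: reaches L-position 19 → W
n=22: reaches L-position 15 → W
n=23: reaches L-position 15 → W
n=24: reaches L-position 18 → W
n=25: reaches L-position 19 → W
n=26: reaches L-position 19 → W
n=27: reaches L-position 19 → W
n=28: only reaches 26(W), 22(W), 21(W), 20(W), all W → L
n=29: only reaches 27(W), 23(W), 22(W), 21(W), all W → L
n=30: reaches L-position 28 → W
n=31: reaches L-position 29 → W
n=32: only reaches 30(W), 26(W), 25(W), 24(W), all W → L
n=33: only reaches 31(W), 27(W), 26(W), 25(W), all W → L
n=34: reaches L-position 32 → W
n=35: reaches L-position 33 → W
n=36: reaches L-position 29 → W
From 36 the player to move can remove 7, leaving 29, reaching an L position.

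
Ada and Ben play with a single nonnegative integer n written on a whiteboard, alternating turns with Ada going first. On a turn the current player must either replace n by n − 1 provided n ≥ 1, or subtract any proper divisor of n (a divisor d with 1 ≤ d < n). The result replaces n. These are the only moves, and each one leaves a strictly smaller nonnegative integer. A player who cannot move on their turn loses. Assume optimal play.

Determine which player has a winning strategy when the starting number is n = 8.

Work bottom-up. With no move the player to move loses. Otherwise the position is W if at least one move leads to an L position for the opponent, and L if every move leads to a W.
n=0: no move → L
n=1: reaches L-position 0 → W
n=2: only reaches 1(W), which is W → L
n=3: reaches L-position 2 → W
n=4: reaches L-position 2 → W
n=5: only reaches 4(W), which is W → L
n=6: reaches L-position 5 → W
n=7: only reaches 6(W), which is W → L
n=8: reaches L-position 7 → W
From 8 Ada can move to 7, reaching an L position.

Ada wins.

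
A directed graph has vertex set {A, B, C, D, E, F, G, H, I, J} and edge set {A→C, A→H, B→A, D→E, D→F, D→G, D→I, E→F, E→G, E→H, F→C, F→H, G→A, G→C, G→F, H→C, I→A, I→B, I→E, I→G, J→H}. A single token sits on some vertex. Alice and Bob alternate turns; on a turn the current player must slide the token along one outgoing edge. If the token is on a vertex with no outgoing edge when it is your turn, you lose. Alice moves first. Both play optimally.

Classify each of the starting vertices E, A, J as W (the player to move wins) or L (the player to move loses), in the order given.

Classify positions by backward induction: terminal positions (no move available) are L. From any other position, the mover wins iff some move reaches an L.
Every edge goes from a vertex to one that appears earlier in the order C, H, A, F, G, B, E, I, J, D, so processing vertices in that order labels each vertex after all of its successors.
C: no outgoing edge → L
H: reaches L-position C → W
A: reaches L-position C → W
F: reaches L-position C → W
G: reaches L-position C → W
B: only reaches A(W), which is W → L
E: only reaches G(W), F(W), H(W), all W → L
I: reaches L-position E → W
J: only reaches H(W), which is W → L
D: reaches L-position E → W

E: L, A: W, J: L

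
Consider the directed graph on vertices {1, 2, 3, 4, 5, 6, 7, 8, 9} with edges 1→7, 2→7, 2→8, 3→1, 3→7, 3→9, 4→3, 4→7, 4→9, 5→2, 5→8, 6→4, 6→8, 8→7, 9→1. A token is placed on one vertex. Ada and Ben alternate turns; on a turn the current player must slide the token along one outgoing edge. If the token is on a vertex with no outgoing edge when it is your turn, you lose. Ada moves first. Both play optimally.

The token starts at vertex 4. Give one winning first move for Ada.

Move to 9.

Classify positions by backward induction: terminal positions (no move available) are L. From any other position, the mover wins iff some move reaches an L.
Every edge goes from a vertex to one that appears earlier in the order 7, 1, 9, 3, 8, 4, 2, 5, 6, so processing vertices in that order labels each vertex after all of its successors.
7: no outgoing edge → L
1: →7(L), so W
9: →1(W) only, which is W, so L
3: →9(L), so W
8: →7(L), so W
4: →9(L), so W
2: →7(L), so W
5: →2(W), 8(W) — all W, so L
6: →4(W), 8(W) — all W, so L
From 4, the L positions reachable in one move are: 9, 7. Any move reaching one of these is winning.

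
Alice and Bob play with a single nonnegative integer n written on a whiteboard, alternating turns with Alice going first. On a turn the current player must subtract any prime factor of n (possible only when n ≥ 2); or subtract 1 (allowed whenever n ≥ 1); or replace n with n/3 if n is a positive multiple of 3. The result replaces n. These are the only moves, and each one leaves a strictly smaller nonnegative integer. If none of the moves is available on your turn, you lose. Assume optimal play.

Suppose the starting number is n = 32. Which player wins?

Bob wins.

Use the standard recursion: the mover loses at a terminal position; elsewhere, the mover wins exactly when some move hands the opponent an L position.
n=0: no move → L
n=1: W (go to 0, an L position)
n=2: W (go to 0, an L position)
n=3: W (go to 0, an L position)
n=4: L (options 2(W), 3(W) are all W)
n=5: W (go to 0, an L position)
n=6: W (go to 4, an L position)
n=7: W (go to 0, an L position)
n=8: L (options 6(W), 7(W) are all W)
n=9: W (go to 8, an L position)
n=10: W (go to 8, an L position)
n=11: W (go to 0, an L position)
n=12: W (go to 4, an L position)
n=13: W (go to 0, an L position)
n=14: L (options 7(W), 12(W), 13(W) are all W)
n=15: W (go to 14, an L position)
n=16: W (go to 14, an L position)
n=17: W (go to 0, an L position)
n=18: L (options 6(W), 15(W), 16(W), 17(W) are all W)
n=19: W (go to 0, an L position)
n=20: W (go to 18, an L position)
n=21: W (go to 14, an L position)
n=22: L (options 11(W), 20(W), 21(W) are all W)
n=23: W (go to 0, an L position)
n=24: W (go to 8, an L position)
n=25: L (options 20(W), 24(W) are all W)
n=26: W (go to 25, an L position)
n=27: L (options 9(W), 24(W), 26(W) are all W)
n=28: W (go to 27, an L position)
n=29: W (go to 0, an L position)
n=30: W (go to 25, an L position)
n=31: W (go to 0, an L position)
n=32: L (options 30(W), 31(W) are all W)
The starting position 32 is L: whatever Alice does, the opponent receives a W position.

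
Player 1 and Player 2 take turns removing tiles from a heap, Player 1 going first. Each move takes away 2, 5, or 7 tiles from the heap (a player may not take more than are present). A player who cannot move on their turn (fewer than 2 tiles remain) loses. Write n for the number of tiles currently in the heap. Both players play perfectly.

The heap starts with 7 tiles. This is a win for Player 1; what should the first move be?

Remove 7, leaving 0.

Label each position W (a win for the player to move) or L (a loss). A position with no legal move is L; any other position is W exactly when some move reaches an L, and L when every move reaches a W.
n=0: no move → L
n=1: no move → L
n=2: can move to 0, which is L ⇒ W
n=3: can move to 1, which is L ⇒ W
n=4: the only move is to 2(W), a W ⇒ L
n=5: can move to 0, which is L ⇒ W
n=6: can move to 4, which is L ⇒ W
n=7: can move to 0, which is L ⇒ W
From 7, the L positions reachable in one move are: 0.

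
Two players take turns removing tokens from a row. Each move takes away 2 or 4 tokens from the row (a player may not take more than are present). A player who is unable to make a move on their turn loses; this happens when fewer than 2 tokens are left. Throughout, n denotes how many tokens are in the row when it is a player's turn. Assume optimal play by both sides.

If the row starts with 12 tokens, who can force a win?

The second player wins.

Build the W/L table. Terminal = L. A non-terminal position is W if it has a move to some L; otherwise it is L.
n=0: no move → L
n=1: no move → L
n=2: reaches L-position 0 → W
n=3: reaches L-position 1 → W
n=4: reaches L-position 0 → W
n=5: reaches L-position 1 → W
n=6: only reaches 4(W), 2(W), all W → L
n=7: only reaches 5(W), 3(W), all W → L
n=8: reaches L-position 6 → W
n=9: reaches L-position 7 → W
n=10: reaches L-position 6 → W
n=11: reaches L-position 7 → W
n=12: only reaches 10(W), 8(W), all W → L
The starting position 12 is L: whatever the player to move does, the opponent receives a W position.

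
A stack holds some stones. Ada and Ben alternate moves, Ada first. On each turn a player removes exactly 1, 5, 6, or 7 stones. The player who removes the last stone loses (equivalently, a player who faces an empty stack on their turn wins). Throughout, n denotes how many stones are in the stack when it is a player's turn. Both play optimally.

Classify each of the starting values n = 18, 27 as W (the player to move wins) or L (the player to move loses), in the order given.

Use the standard recursion: the mover wins at a terminal position; elsewhere, the mover wins exactly when some move hands the opponent an L position.
n=0: no move; the opponent has just taken the last stone and therefore loses → W
n=1: the only move is to 0(W), a W ⇒ L
n=2: can move to 1, which is L ⇒ W
n=3: the only move is to 2(W), a W ⇒ L
n=4: can move to 3, which is L ⇒ W
n=5: moves to 4(W), 0(W); every one is W ⇒ L
n=6: can move to 5, which is L ⇒ W
n=7: can move to 1, which is L ⇒ W
n=8: can move to 3, which is L ⇒ W
n=9: can move to 3, which is L ⇒ W
n=10: can move to 5, which is L ⇒ W
n=11: can move to 5, which is L ⇒ W
n=12: can move to 5, which is L ⇒ W
n=13: moves to 12(W), 8(W), 7(W), 6(W); every one is W ⇒ L
n=14: can move to 13, which is L ⇒ W
n=15: moves to 14(W), 10(W), 9(W), 8(W); every one is W ⇒ L
n=16: can move to 15, which is L ⇒ W
n=17: moves to 16(W), 12(W), 11(W), 10(W); every one is W ⇒ L
n=18: can move to 17, which is L ⇒ W
n=19: can move to 13, which is L ⇒ W
n=20: can move to 15, which is L ⇒ W
n=21: can move to 15, which is L ⇒ W
n=22: can move to 17, which is L ⇒ W
n=23: can move to 17, which is L ⇒ W
n=24: can move to 17, which is L ⇒ W
n=25: moves to 24(W), 20(W), 19(W), 18(W); every one is W ⇒ L
n=26: can move to 25, which is L ⇒ W
n=27: moves to 26(W), 22(W), 21(W), 20(W); every one is W ⇒ L

18: W, 27: L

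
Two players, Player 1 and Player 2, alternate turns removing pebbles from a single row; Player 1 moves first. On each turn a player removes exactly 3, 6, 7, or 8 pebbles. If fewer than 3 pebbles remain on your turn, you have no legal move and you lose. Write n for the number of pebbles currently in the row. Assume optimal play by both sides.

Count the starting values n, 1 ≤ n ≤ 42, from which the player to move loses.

Use the standard recursion: the mover loses at a terminal position; elsewhere, the mover wins exactly when some move hands the opponent an L position.
n=0: no move → L
n=1: no move → L
n=2: no move → L
n=3: →0(L), so W
n=4: →1(L), so W
n=5: →2(L), so W
n=6: →0(L), so W
n=7: →1(L), so W
n=8: →2(L), so W
n=9: →2(L), so W
n=10: →2(L), so W
n=11: →8(W), 5(W), 4(W), 3(W) — all W, so L
n=12: →9(W), 6(W), 5(W), 4(W) — all W, so L
n=13: →10(W), 7(W), 6(W), 5(W) — all W, so L
n=14: →11(L), so W
n=15: →12(L), so W
n=16: →13(L), so W
n=17: →11(L), so W
n=18: →12(L), so W
n=19: →13(L), so W
n=20: →13(L), so W
n=21: →13(L), so W
n=22: →19(W), 16(W), 15(W), 14(W) — all W, so L
n=23: →20(W), 17(W), 16(W), 15(W) — all W, so L
n=24: →21(W), 18(W), 17(W), 16(W) — all W, so L
n=25: →22(L), so W
n=26: →23(L), so W
n=27: →24(L), so W
n=28: →22(L), so W
n=29: →23(L), so W
n=30: →24(L), so W
n=31: →24(L), so W
n=32: →24(L), so W
n=33: →30(W), 27(W), 26(W), 25(W) — all W, so L
n=34: →31(W), 28(W), 27(W), 26(W) — all W, so L
n=35: →32(W), 29(W), 28(W), 27(W) — all W, so L
n=36: →33(L), so W
n=37: →34(L), so W
n=38: →35(L), so W
n=39: →33(L), so W
n=40: →34(L), so W
n=41: →35(L), so W
n=42: →35(L), so W
L entries with 1 ≤ n ≤ 42 (n=0 is outside the asked range and is not counted): n = 1, 2, 11, 12, 13, 22, 23, 24, 33, 34, 35; that makes 11.

11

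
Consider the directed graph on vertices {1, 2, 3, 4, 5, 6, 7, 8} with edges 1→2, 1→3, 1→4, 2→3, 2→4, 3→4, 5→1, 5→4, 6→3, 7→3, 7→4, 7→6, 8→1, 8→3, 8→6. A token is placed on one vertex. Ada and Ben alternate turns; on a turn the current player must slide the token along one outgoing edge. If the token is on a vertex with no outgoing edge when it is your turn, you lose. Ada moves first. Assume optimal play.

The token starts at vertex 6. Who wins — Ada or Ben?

Compute win/loss labels from the base case upward. A position with no move is L. Any other position is W if it can reach an L in one move, else L.
Every edge goes from a vertex to one that appears earlier in the order 4, 3, 2, 1, 6, 7, 8, 5, so processing vertices in that order labels each vertex after all of its successors.
4: no outgoing edge → L
3: →4(L), so W
2: →4(L), so W
1: →4(L), so W
6: →3(W) only, which is W, so L
7: →6(L), so W
8: →6(L), so W
5: →4(L), so W
Every move from 6 reaches a W position, so the mover loses.

Ben wins.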